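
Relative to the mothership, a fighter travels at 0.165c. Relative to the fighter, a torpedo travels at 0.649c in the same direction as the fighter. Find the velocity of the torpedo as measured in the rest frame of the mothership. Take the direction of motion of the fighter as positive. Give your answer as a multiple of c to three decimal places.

With v = 0.165 and u' = 0.649 (in units of c),
u = (u' + v)/(1 + u'v/c²):
u = (0.649 + 0.165) / (1 + 0.649·0.165) = 0.8140/1.1071 = 0.7353
(Galilean addition would give +0.814c.)

0.735c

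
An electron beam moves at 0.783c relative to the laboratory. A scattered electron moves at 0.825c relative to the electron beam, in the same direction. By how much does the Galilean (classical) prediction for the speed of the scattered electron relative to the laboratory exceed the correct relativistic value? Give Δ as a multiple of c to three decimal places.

Δ = 0.631c

Galilean: u_cl = 0.825 + 0.783 = 1.6080.
Relativistic: u_rel = (0.825 + 0.783) / (1 + 0.825·0.783) = 1.6080/1.6460 = 0.9769.
Δ = 1.6080 − 0.9769 = 0.6311.
(The classical prediction exceeds c; the relativistic result does not.)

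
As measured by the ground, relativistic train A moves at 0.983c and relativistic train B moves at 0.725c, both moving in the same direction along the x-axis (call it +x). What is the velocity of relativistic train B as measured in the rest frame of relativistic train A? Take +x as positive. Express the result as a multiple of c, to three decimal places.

β_A = 0.983, β_B = 0.725.
Transform to A's frame with the inverse velocity-addition law: u' = (u − v)/(1 − uv/c²), taking u = β_B and v = β_A.
u' = (0.725 − 0.983) / (1 − (0.983)(0.725)) = -0.2580/0.2873 = -0.8979.

-0.898c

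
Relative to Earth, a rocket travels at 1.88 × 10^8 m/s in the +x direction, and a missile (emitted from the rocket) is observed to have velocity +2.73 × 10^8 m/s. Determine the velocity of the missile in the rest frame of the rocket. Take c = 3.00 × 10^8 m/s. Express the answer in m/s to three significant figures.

v = 0.627c, u = 0.910c.
Invert the composition law: u' = (u − v)/(1 − uv/c²).
u' = (0.910 − 0.627) / (1 − (0.910)(0.627)) = 0.2833/0.4297 = 0.6593.
u' = 0.6593 × 3.00 × 10^8 m/s.

+1.98 × 10^8 m/s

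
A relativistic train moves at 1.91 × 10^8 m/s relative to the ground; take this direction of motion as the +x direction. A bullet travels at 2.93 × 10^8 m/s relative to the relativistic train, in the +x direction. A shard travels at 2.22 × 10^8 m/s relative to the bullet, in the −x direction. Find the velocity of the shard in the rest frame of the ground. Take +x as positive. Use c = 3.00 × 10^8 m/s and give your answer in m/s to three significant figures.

+2.90 × 10^8 m/s

Apply u = (u' + v)/(1 + u'v/c²) successively, working outward toward the ground.
(Dividing each given speed by c = 3.00 × 10^8 m/s to work in units of c.)
Start: velocity of the relativistic train relative to the ground = 0.6367c.
Compose with the bullet (u' = 0.977 in the relativistic train frame): u_1 = (0.977 + 0.637) / (1 + 0.977·0.637) = 1.6133/1.6218 = 0.9948.
Compose with the shard (u' = -0.740 in the bullet frame): u_2 = (-0.740 + 0.995) / (1 + (-0.740)·0.995) = 0.2548/0.2639 = 0.9655.
So u = 0.9655 × 3.00 × 10^8 m/s.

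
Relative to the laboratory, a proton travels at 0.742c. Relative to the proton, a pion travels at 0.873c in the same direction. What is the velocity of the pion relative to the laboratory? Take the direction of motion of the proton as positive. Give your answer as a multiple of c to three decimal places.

0.980c

With v = 0.742 and u' = 0.873 (in units of c),
u = (u' + v)/(1 + u'v/c²):
u = (0.873 + 0.742) / (1 + 0.873·0.742) = 1.6150/1.6478 = 0.9801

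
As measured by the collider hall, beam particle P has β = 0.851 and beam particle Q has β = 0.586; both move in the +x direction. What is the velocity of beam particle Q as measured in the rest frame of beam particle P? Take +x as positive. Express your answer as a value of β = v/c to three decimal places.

β = -0.529

β_A = 0.851, β_B = 0.586.
Transform to A's frame with the inverse velocity-addition law: u' = (u − v)/(1 − uv/c²), taking u = β_B and v = β_A.
u' = (0.586 − 0.851) / (1 − (0.851)(0.586)) = -0.2650/0.5013 = -0.5286.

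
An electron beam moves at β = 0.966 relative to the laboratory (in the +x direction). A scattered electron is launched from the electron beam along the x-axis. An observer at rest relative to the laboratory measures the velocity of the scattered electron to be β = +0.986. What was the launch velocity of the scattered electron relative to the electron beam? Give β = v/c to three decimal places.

Invert the composition law: u' = (u − v)/(1 − uv/c²).
u' = (0.986 − 0.966) / (1 − (0.986)(0.966)) = 0.0200/0.0475 = 0.4208.

β = +0.421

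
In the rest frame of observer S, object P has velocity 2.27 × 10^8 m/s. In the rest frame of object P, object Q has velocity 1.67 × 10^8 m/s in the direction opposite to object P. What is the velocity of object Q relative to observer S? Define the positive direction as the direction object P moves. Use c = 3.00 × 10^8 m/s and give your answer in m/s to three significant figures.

In units of c (dividing by 3.00 × 10^8 m/s): v = 0.757, u' = -0.557.
u = (u' + v)/(1 + u'v/c²):
u = (-0.557 + 0.757) / (1 + (-0.557)·0.757) = 0.2000/0.5788 = 0.3455
(Galilean addition would give +0.200c.)
Converting back: u = 0.3455 × 3.00 × 10^8 m/s.

+1.04 × 10^8 m/s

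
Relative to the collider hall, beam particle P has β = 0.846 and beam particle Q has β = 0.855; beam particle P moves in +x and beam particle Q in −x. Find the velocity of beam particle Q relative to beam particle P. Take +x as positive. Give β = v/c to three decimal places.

β = -0.987

β_A = 0.846, β_B = -0.855.
Transform to A's frame with the inverse velocity-addition law: u' = (u − v)/(1 − uv/c²), taking u = β_B and v = β_A.
u' = (-0.855 − 0.846) / (1 − (0.846)(-0.855)) = -1.7010/1.7233 = -0.9870.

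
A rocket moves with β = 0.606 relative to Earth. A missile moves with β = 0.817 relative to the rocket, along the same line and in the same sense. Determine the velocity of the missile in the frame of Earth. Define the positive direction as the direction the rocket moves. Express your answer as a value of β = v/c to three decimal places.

β = 0.952

With v = 0.606 and u' = 0.817 (in units of c),
u = (u' + v)/(1 + u'v/c²):
u = (0.817 + 0.606) / (1 + 0.817·0.606) = 1.4230/1.4951 = 0.9518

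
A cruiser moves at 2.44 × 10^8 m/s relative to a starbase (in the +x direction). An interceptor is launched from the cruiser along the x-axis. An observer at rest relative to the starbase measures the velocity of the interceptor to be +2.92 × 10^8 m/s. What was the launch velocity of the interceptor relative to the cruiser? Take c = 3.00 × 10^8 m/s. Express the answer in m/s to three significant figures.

+2.30 × 10^8 m/s

v = 0.813c, u = 0.973c.
Invert the composition law: u' = (u − v)/(1 − uv/c²).
u' = (0.973 − 0.813) / (1 − (0.973)(0.813)) = 0.1600/0.2084 = 0.7679.
u' = 0.7679 × 3.00 × 10^8 m/s.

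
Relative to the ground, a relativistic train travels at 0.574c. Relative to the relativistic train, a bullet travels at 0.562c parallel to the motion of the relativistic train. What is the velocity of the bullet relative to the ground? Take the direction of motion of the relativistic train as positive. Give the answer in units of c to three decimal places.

With v = 0.574 and u' = 0.562 (in units of c),
u = (u' + v)/(1 + u'v/c²):
u = (0.562 + 0.574) / (1 + 0.562·0.574) = 1.1360/1.3226 = 0.8589

0.859c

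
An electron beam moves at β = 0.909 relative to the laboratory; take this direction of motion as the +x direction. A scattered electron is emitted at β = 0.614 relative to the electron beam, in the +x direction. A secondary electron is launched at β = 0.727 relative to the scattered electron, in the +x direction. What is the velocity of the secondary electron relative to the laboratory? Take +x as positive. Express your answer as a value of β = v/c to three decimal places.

β = 0.996

Apply u = (u' + v)/(1 + u'v/c²) successively, working outward toward the laboratory.
Start: velocity of the electron beam relative to the laboratory = 0.9090c.
Compose with the scattered electron (u' = 0.614 in the electron beam frame): u_1 = (0.614 + 0.909) / (1 + 0.614·0.909) = 1.5230/1.5581 = 0.9775.
Compose with the secondary electron (u' = 0.727 in the scattered electron frame): u_2 = (0.727 + 0.977) / (1 + 0.727·0.977) = 1.7045/1.7106 = 0.9964.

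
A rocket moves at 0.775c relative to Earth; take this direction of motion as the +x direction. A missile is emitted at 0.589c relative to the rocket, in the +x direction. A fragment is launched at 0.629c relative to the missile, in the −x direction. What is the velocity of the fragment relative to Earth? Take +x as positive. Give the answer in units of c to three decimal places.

Apply u = (u' + v)/(1 + u'v/c²) successively, working outward toward Earth.
Start: velocity of the rocket relative to Earth = 0.7750c.
Compose with the missile (u' = 0.589 in the rocket frame): u_1 = (0.589 + 0.775) / (1 + 0.589·0.775) = 1.3640/1.4565 = 0.9365.
Compose with the fragment (u' = -0.629 in the missile frame): u_2 = (-0.629 + 0.937) / (1 + (-0.629)·0.937) = 0.3075/0.4109 = 0.7483.

+0.748c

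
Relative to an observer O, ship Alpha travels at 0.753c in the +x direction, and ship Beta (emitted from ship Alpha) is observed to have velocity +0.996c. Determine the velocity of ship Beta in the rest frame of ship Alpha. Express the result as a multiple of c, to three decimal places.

Invert the composition law: u' = (u − v)/(1 − uv/c²).
u' = (0.996 − 0.753) / (1 − (0.996)(0.753)) = 0.2430/0.2500 = 0.9720.

+0.972c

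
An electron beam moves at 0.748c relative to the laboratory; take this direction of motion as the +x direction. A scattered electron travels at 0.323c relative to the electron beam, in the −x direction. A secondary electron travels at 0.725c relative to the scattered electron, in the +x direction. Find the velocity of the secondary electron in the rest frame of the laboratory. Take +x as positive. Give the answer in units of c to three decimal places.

Apply u = (u' + v)/(1 + u'v/c²) successively, working outward toward the laboratory.
Start: velocity of the electron beam relative to the laboratory = 0.7480c.
Compose with the scattered electron (u' = -0.323 in the electron beam frame): u_1 = (-0.323 + 0.748) / (1 + (-0.323)·0.748) = 0.4250/0.7584 = 0.5604.
Compose with the secondary electron (u' = 0.725 in the scattered electron frame): u_2 = (0.725 + 0.560) / (1 + 0.725·0.560) = 1.2854/1.4063 = 0.9140.

+0.914c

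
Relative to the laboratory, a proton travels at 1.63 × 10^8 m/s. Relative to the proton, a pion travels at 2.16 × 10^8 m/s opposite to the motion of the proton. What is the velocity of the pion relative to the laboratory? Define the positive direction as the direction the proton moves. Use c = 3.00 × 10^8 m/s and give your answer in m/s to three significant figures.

-8.71 × 10^7 m/s

In units of c (dividing by 3.00 × 10^8 m/s): v = 0.543, u' = -0.720.
u = (u' + v)/(1 + u'v/c²):
u = (-0.720 + 0.543) / (1 + (-0.720)·0.543) = -0.1767/0.6088 = -0.2902
(Galilean addition would give -0.177c.)
Converting back: u = -0.2902 × 3.00 × 10^8 m/s.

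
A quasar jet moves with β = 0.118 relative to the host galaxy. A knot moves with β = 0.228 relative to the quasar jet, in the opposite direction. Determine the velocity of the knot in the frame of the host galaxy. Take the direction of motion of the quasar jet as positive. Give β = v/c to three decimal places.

β = -0.113

With v = 0.118 and u' = -0.228 (in units of c),
u = (u' + v)/(1 + u'v/c²):
u = (-0.228 + 0.118) / (1 + (-0.228)·0.118) = -0.1100/0.9731 = -0.1130
(Galilean addition would give -0.110c.)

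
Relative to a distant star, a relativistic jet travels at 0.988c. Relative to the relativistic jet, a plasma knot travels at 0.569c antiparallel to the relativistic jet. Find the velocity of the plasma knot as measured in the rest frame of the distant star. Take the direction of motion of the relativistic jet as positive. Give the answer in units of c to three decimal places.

With v = 0.988 and u' = -0.569 (in units of c),
u = (u' + v)/(1 + u'v/c²):
u = (-0.569 + 0.988) / (1 + (-0.569)·0.988) = 0.4190/0.4378 = 0.9570

+0.957c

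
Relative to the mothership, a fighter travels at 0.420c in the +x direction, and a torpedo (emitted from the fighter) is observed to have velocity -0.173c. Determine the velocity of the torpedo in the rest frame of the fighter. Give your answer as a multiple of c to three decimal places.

-0.553c

Invert the composition law: u' = (u − v)/(1 − uv/c²).
u' = (-0.173 − 0.420) / (1 − (-0.173)(0.420)) = -0.5930/1.0727 = -0.5528.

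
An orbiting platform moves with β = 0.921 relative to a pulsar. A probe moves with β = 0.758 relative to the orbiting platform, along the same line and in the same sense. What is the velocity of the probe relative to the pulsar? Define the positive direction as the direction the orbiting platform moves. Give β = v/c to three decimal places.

With v = 0.921 and u' = 0.758 (in units of c),
u = (u' + v)/(1 + u'v/c²):
u = (0.758 + 0.921) / (1 + 0.758·0.921) = 1.6790/1.6981 = 0.9887

β = 0.989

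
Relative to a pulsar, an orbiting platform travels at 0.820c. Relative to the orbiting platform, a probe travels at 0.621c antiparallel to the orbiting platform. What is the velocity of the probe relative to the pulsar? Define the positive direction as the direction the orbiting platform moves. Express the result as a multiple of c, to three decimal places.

With v = 0.820 and u' = -0.621 (in units of c),
u = (u' + v)/(1 + u'v/c²):
u = (-0.621 + 0.820) / (1 + (-0.621)·0.820) = 0.1990/0.4908 = 0.4055
(Galilean addition would give +0.199c.)

+0.405c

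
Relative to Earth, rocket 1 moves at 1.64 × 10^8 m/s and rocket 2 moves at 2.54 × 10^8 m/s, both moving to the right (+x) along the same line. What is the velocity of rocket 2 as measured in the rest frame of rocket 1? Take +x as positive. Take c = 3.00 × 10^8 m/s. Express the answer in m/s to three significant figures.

β_A = 0.547, β_B = 0.847 (dividing each by c = 3.00 × 10^8 m/s).
Transform to A's frame with the inverse velocity-addition law: u' = (u − v)/(1 − uv/c²), taking u = β_B and v = β_A.
u' = (0.847 − 0.547) / (1 − (0.547)(0.847)) = 0.3000/0.5372 = 0.5585.
u' = 0.5585 × 3.00 × 10^8 m/s.

+1.68 × 10^8 m/s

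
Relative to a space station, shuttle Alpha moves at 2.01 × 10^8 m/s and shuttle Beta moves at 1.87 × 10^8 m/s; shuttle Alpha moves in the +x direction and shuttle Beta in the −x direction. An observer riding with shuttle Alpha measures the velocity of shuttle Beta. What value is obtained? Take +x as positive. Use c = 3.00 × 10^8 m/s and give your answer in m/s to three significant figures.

β_A = 0.670, β_B = -0.623 (dividing each by c = 3.00 × 10^8 m/s).
Transform to A's frame with the inverse velocity-addition law: u' = (u − v)/(1 − uv/c²), taking u = β_B and v = β_A.
u' = (-0.623 − 0.670) / (1 − (0.670)(-0.623)) = -1.2933/1.4176 = -0.9123.
u' = -0.9123 × 3.00 × 10^8 m/s.

-2.74 × 10^8 m/s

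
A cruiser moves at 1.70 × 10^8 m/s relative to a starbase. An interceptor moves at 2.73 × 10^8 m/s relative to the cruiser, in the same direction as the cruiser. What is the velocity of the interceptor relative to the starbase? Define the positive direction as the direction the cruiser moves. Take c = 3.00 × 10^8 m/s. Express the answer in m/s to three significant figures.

In units of c (dividing by 3.00 × 10^8 m/s): v = 0.567, u' = 0.910.
u = (u' + v)/(1 + u'v/c²):
u = (0.910 + 0.567) / (1 + 0.910·0.567) = 1.4767/1.5157 = 0.9743
Converting back: u = 0.9743 × 3.00 × 10^8 m/s.

2.92 × 10^8 m/s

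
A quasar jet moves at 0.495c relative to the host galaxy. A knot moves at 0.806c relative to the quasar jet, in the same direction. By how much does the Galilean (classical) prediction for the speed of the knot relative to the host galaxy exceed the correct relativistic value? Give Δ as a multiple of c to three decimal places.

Galilean: u_cl = 0.806 + 0.495 = 1.3010.
Relativistic: u_rel = (0.806 + 0.495) / (1 + 0.806·0.495) = 1.3010/1.3990 = 0.9300.
Δ = 1.3010 − 0.9300 = 0.3710.
(The classical prediction exceeds c; the relativistic result does not.)

Δ = 0.371c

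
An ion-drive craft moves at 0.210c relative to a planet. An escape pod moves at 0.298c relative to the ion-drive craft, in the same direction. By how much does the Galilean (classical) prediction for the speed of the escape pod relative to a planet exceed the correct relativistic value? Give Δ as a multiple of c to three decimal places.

Δ = 0.030c

Galilean: u_cl = 0.298 + 0.210 = 0.5080.
Relativistic: u_rel = (0.298 + 0.210) / (1 + 0.298·0.210) = 0.5080/1.0626 = 0.4781.
Δ = 0.5080 − 0.4781 = 0.0299.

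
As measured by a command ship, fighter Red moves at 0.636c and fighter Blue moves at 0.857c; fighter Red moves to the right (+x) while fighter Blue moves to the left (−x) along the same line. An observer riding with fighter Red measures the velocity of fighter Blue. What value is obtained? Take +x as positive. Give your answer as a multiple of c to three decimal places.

β_A = 0.636, β_B = -0.857.
Transform to A's frame with the inverse velocity-addition law: u' = (u − v)/(1 − uv/c²), taking u = β_B and v = β_A.
u' = (-0.857 − 0.636) / (1 − (0.636)(-0.857)) = -1.4930/1.5451 = -0.9663.

-0.966c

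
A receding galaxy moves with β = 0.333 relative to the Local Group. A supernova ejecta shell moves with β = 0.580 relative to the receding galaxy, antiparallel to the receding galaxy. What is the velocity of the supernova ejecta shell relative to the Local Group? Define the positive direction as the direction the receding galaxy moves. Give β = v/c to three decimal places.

With v = 0.333 and u' = -0.580 (in units of c),
u = (u' + v)/(1 + u'v/c²):
u = (-0.580 + 0.333) / (1 + (-0.580)·0.333) = -0.2470/0.8069 = -0.3061
(Galilean addition would give -0.247c.)

β = -0.306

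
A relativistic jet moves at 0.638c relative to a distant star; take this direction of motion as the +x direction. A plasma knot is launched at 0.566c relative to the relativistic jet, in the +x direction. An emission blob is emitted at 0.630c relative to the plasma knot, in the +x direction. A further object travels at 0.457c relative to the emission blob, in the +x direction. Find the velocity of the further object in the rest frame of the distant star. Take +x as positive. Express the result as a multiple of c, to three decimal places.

0.990c

Apply u = (u' + v)/(1 + u'v/c²) successively, working outward toward the distant star.
Start: velocity of the relativistic jet relative to the distant star = 0.6380c.
Compose with the plasma knot (u' = 0.566 in the relativistic jet frame): u_1 = (0.566 + 0.638) / (1 + 0.566·0.638) = 1.2040/1.3611 = 0.8846.
Compose with the emission blob (u' = 0.630 in the plasma knot frame): u_2 = (0.630 + 0.885) / (1 + 0.630·0.885) = 1.5146/1.5573 = 0.9726.
Compose with the further object (u' = 0.457 in the emission blob frame): u_3 = (0.457 + 0.973) / (1 + 0.457·0.973) = 1.4296/1.4445 = 0.9897.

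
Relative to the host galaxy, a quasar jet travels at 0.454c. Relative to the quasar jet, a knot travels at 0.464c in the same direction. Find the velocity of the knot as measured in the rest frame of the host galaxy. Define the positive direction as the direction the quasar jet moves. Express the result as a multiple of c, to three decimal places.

0.758c

With v = 0.454 and u' = 0.464 (in units of c),
u = (u' + v)/(1 + u'v/c²):
u = (0.464 + 0.454) / (1 + 0.464·0.454) = 0.9180/1.2107 = 0.7583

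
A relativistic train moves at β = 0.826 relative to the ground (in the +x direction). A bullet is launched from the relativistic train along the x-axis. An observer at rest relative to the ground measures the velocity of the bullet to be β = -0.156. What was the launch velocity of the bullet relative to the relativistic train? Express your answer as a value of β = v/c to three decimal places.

Invert the composition law: u' = (u − v)/(1 − uv/c²).
u' = (-0.156 − 0.826) / (1 − (-0.156)(0.826)) = -0.9820/1.1289 = -0.8699.

β = -0.870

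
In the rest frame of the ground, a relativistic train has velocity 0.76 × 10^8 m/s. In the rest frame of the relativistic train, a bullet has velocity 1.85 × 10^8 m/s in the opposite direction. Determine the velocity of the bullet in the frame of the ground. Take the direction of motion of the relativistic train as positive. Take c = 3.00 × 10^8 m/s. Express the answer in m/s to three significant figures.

In units of c (dividing by 3.00 × 10^8 m/s): v = 0.253, u' = -0.617.
u = (u' + v)/(1 + u'v/c²):
u = (-0.617 + 0.253) / (1 + (-0.617)·0.253) = -0.3633/0.8438 = -0.4306
Converting back: u = -0.4306 × 3.00 × 10^8 m/s.

-1.29 × 10^8 m/s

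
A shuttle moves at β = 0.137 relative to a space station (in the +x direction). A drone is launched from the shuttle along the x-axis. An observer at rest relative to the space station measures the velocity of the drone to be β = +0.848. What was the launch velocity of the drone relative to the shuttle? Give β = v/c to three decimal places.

Invert the composition law: u' = (u − v)/(1 − uv/c²).
u' = (0.848 − 0.137) / (1 − (0.848)(0.137)) = 0.7110/0.8838 = 0.8045.

β = +0.804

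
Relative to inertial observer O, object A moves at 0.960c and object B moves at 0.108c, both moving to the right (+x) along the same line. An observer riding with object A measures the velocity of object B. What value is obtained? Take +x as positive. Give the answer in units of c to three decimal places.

β_A = 0.960, β_B = 0.108.
Transform to A's frame with the inverse velocity-addition law: u' = (u − v)/(1 − uv/c²), taking u = β_B and v = β_A.
u' = (0.108 − 0.960) / (1 − (0.960)(0.108)) = -0.8520/0.8963 = -0.9506.

-0.951c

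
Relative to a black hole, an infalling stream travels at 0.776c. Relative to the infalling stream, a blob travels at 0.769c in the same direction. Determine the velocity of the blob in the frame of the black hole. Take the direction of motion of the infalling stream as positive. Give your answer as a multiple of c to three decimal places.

0.968c

With v = 0.776 and u' = 0.769 (in units of c),
u = (u' + v)/(1 + u'v/c²):
u = (0.769 + 0.776) / (1 + 0.769·0.776) = 1.5450/1.5967 = 0.9676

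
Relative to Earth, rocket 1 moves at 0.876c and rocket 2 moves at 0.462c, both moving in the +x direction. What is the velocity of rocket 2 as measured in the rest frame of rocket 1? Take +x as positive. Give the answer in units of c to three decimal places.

-0.695c

β_A = 0.876, β_B = 0.462.
Transform to A's frame with the inverse velocity-addition law: u' = (u − v)/(1 − uv/c²), taking u = β_B and v = β_A.
u' = (0.462 − 0.876) / (1 − (0.876)(0.462)) = -0.4140/0.5953 = -0.6955.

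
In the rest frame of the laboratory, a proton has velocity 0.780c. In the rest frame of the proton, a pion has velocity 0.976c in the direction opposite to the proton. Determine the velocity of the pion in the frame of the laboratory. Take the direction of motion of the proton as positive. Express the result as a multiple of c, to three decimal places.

With v = 0.780 and u' = -0.976 (in units of c),
u = (u' + v)/(1 + u'v/c²):
u = (-0.976 + 0.780) / (1 + (-0.976)·0.780) = -0.1960/0.2387 = -0.8210
(Galilean addition would give -0.196c.)

-0.821c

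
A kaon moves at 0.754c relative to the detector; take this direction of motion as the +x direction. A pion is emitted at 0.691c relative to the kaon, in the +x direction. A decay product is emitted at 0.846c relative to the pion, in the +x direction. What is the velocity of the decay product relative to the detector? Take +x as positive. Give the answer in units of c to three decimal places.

Apply u = (u' + v)/(1 + u'v/c²) successively, working outward toward the detector.
Start: velocity of the kaon relative to the detector = 0.7540c.
Compose with the pion (u' = 0.691 in the kaon frame): u_1 = (0.691 + 0.754) / (1 + 0.691·0.754) = 1.4450/1.5210 = 0.9500.
Compose with the decay product (u' = 0.846 in the pion frame): u_2 = (0.846 + 0.950) / (1 + 0.846·0.950) = 1.7960/1.8037 = 0.9957.

0.996c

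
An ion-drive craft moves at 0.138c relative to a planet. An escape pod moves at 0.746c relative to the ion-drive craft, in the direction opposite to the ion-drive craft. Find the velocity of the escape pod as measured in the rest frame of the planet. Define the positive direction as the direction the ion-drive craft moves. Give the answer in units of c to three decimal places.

With v = 0.138 and u' = -0.746 (in units of c),
u = (u' + v)/(1 + u'v/c²):
u = (-0.746 + 0.138) / (1 + (-0.746)·0.138) = -0.6080/0.8971 = -0.6778

-0.678c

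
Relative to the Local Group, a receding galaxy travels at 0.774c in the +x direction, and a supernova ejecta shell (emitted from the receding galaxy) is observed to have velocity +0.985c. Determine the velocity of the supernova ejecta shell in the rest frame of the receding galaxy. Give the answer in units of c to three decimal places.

Invert the composition law: u' = (u − v)/(1 − uv/c²).
u' = (0.985 − 0.774) / (1 − (0.985)(0.774)) = 0.2110/0.2376 = 0.8880.

+0.888c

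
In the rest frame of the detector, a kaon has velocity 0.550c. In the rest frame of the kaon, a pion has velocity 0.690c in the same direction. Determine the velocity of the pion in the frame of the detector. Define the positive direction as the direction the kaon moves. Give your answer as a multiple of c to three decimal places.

With v = 0.550 and u' = 0.690 (in units of c),
u = (u' + v)/(1 + u'v/c²):
u = (0.690 + 0.550) / (1 + 0.690·0.550) = 1.2400/1.3795 = 0.8989
(Galilean addition would give +1.240c, exceeding c.)

0.899c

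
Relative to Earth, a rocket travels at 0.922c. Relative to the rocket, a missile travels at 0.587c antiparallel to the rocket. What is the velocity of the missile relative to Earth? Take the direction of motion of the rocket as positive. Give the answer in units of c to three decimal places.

With v = 0.922 and u' = -0.587 (in units of c),
u = (u' + v)/(1 + u'v/c²):
u = (-0.587 + 0.922) / (1 + (-0.587)·0.922) = 0.3350/0.4588 = 0.7302
(Galilean addition would give +0.335c.)

+0.730c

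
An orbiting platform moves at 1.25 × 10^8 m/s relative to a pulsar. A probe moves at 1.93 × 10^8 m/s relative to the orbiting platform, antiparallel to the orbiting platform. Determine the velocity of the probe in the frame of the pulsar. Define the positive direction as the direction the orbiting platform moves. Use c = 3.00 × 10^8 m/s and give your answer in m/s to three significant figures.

-9.29 × 10^7 m/s

In units of c (dividing by 3.00 × 10^8 m/s): v = 0.417, u' = -0.643.
u = (u' + v)/(1 + u'v/c²):
u = (-0.643 + 0.417) / (1 + (-0.643)·0.417) = -0.2267/0.7319 = -0.3097
Converting back: u = -0.3097 × 3.00 × 10^8 m/s.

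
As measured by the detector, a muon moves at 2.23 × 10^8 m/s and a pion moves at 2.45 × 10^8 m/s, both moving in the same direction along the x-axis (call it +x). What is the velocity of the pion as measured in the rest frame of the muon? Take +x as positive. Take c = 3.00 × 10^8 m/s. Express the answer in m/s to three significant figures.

+5.60 × 10^7 m/s

β_A = 0.743, β_B = 0.817 (dividing each by c = 3.00 × 10^8 m/s).
Transform to A's frame with the inverse velocity-addition law: u' = (u − v)/(1 − uv/c²), taking u = β_B and v = β_A.
u' = (0.817 − 0.743) / (1 − (0.743)(0.817)) = 0.0733/0.3929 = 0.1866.
u' = 0.1866 × 3.00 × 10^8 m/s.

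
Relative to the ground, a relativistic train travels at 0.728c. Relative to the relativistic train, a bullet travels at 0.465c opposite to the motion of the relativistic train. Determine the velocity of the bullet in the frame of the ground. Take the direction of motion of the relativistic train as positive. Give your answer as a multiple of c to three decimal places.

With v = 0.728 and u' = -0.465 (in units of c),
u = (u' + v)/(1 + u'v/c²):
u = (-0.465 + 0.728) / (1 + (-0.465)·0.728) = 0.2630/0.6615 = 0.3976

+0.398c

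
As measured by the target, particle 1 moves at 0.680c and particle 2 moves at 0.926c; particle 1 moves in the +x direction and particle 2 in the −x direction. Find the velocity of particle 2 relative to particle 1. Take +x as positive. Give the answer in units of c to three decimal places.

-0.985c

β_A = 0.680, β_B = -0.926.
Transform to A's frame with the inverse velocity-addition law: u' = (u − v)/(1 − uv/c²), taking u = β_B and v = β_A.
u' = (-0.926 − 0.680) / (1 − (0.680)(-0.926)) = -1.6060/1.6297 = -0.9855.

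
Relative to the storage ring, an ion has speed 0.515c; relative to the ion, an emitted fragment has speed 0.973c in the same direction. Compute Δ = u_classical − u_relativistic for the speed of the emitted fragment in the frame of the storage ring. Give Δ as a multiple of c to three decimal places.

Galilean: u_cl = 0.973 + 0.515 = 1.4880.
Relativistic: u_rel = (0.973 + 0.515) / (1 + 0.973·0.515) = 1.4880/1.5011 = 0.9913.
Δ = 1.4880 − 0.9913 = 0.4967.
(The classical prediction exceeds c; the relativistic result does not.)

Δ = 0.497c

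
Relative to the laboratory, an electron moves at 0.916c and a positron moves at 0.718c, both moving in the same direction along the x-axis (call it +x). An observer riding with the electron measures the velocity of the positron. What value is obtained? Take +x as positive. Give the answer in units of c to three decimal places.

-0.578c

β_A = 0.916, β_B = 0.718.
Transform to A's frame with the inverse velocity-addition law: u' = (u − v)/(1 − uv/c²), taking u = β_B and v = β_A.
u' = (0.718 − 0.916) / (1 − (0.916)(0.718)) = -0.1980/0.3423 = -0.5784.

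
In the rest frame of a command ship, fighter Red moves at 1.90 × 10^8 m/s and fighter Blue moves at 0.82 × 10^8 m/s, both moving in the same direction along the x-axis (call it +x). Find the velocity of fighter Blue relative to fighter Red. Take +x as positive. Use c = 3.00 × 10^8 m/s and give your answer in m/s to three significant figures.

-1.31 × 10^8 m/s

β_A = 0.633, β_B = 0.273 (dividing each by c = 3.00 × 10^8 m/s).
Transform to A's frame with the inverse velocity-addition law: u' = (u − v)/(1 − uv/c²), taking u = β_B and v = β_A.
u' = (0.273 − 0.633) / (1 − (0.633)(0.273)) = -0.3600/0.8269 = -0.4354.
u' = -0.4354 × 3.00 × 10^8 m/s.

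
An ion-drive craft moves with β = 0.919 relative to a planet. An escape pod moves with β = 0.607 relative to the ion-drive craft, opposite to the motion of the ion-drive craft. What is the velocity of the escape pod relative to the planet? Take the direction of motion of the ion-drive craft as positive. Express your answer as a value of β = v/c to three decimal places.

With v = 0.919 and u' = -0.607 (in units of c),
u = (u' + v)/(1 + u'v/c²):
u = (-0.607 + 0.919) / (1 + (-0.607)·0.919) = 0.3120/0.4422 = 0.7056

β = +0.706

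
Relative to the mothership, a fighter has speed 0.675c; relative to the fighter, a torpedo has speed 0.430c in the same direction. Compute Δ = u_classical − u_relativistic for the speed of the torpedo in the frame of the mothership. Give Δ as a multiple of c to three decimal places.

Δ = 0.249c

Galilean: u_cl = 0.430 + 0.675 = 1.1050.
Relativistic: u_rel = (0.430 + 0.675) / (1 + 0.430·0.675) = 1.1050/1.2902 = 0.8564.
Δ = 1.1050 − 0.8564 = 0.2486.
(The classical prediction exceeds c; the relativistic result does not.)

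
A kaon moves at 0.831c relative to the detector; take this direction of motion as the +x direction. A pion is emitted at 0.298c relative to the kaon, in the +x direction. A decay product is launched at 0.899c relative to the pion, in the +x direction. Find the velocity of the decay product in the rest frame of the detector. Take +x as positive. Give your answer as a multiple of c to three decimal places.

0.995c

Apply u = (u' + v)/(1 + u'v/c²) successively, working outward toward the detector.
Start: velocity of the kaon relative to the detector = 0.8310c.
Compose with the pion (u' = 0.298 in the kaon frame): u_1 = (0.298 + 0.831) / (1 + 0.298·0.831) = 1.1290/1.2476 = 0.9049.
Compose with the decay product (u' = 0.899 in the pion frame): u_2 = (0.899 + 0.905) / (1 + 0.899·0.905) = 1.8039/1.8135 = 0.9947.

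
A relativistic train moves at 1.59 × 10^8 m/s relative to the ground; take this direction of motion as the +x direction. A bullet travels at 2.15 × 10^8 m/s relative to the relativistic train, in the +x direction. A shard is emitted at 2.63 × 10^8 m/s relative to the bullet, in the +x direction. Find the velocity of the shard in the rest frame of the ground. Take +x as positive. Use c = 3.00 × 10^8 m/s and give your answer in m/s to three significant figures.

2.98 × 10^8 m/s

Apply u = (u' + v)/(1 + u'v/c²) successively, working outward toward the ground.
(Dividing each given speed by c = 3.00 × 10^8 m/s to work in units of c.)
Start: velocity of the relativistic train relative to the ground = 0.5300c.
Compose with the bullet (u' = 0.717 in the relativistic train frame): u_1 = (0.717 + 0.530) / (1 + 0.717·0.530) = 1.2467/1.3798 = 0.9035.
Compose with the shard (u' = 0.877 in the bullet frame): u_2 = (0.877 + 0.903) / (1 + 0.877·0.903) = 1.7802/1.7921 = 0.9934.
So u = 0.9934 × 3.00 × 10^8 m/s.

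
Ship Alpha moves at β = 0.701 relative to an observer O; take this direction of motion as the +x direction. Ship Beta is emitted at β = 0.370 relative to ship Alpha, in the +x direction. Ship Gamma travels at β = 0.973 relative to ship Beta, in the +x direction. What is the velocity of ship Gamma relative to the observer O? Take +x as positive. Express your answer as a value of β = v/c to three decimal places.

Apply u = (u' + v)/(1 + u'v/c²) successively, working outward toward the observer O.
Start: velocity of ship Alpha relative to the observer O = 0.7010c.
Compose with ship Beta (u' = 0.370 in ship Alpha frame): u_1 = (0.370 + 0.701) / (1 + 0.370·0.701) = 1.0710/1.2594 = 0.8504.
Compose with ship Gamma (u' = 0.973 in ship Beta frame): u_2 = (0.973 + 0.850) / (1 + 0.973·0.850) = 1.8234/1.8275 = 0.9978.

β = 0.998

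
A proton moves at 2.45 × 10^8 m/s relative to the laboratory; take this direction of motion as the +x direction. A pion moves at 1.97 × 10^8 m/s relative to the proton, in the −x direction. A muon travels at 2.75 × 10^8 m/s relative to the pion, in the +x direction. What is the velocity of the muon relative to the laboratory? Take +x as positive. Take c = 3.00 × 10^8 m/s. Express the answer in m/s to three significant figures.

Apply u = (u' + v)/(1 + u'v/c²) successively, working outward toward the laboratory.
(Dividing each given speed by c = 3.00 × 10^8 m/s to work in units of c.)
Start: velocity of the proton relative to the laboratory = 0.8167c.
Compose with the pion (u' = -0.657 in the proton frame): u_1 = (-0.657 + 0.817) / (1 + (-0.657)·0.817) = 0.1600/0.4637 = 0.3450.
Compose with the muon (u' = 0.917 in the pion frame): u_2 = (0.917 + 0.345) / (1 + 0.917·0.345) = 1.2617/1.3163 = 0.9585.
So u = 0.9585 × 3.00 × 10^8 m/s.

+2.88 × 10^8 m/s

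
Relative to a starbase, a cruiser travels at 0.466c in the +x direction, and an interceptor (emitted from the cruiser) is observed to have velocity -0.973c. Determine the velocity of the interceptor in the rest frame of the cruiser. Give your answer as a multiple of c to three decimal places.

Invert the composition law: u' = (u − v)/(1 − uv/c²).
u' = (-0.973 − 0.466) / (1 − (-0.973)(0.466)) = -1.4390/1.4534 = -0.9901.

-0.990c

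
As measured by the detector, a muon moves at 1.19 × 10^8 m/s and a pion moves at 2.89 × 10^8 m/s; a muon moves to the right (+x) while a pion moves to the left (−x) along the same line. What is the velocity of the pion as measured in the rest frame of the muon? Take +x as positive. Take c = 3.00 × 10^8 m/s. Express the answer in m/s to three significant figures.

-2.95 × 10^8 m/s

β_A = 0.397, β_B = -0.963 (dividing each by c = 3.00 × 10^8 m/s).
Transform to A's frame with the inverse velocity-addition law: u' = (u − v)/(1 − uv/c²), taking u = β_B and v = β_A.
u' = (-0.963 − 0.397) / (1 − (0.397)(-0.963)) = -1.3600/1.3821 = -0.9840.
u' = -0.9840 × 3.00 × 10^8 m/s.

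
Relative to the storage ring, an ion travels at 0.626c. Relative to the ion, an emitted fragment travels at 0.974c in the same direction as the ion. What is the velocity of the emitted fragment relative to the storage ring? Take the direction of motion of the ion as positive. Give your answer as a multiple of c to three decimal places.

0.994c

With v = 0.626 and u' = 0.974 (in units of c),
u = (u' + v)/(1 + u'v/c²):
u = (0.974 + 0.626) / (1 + 0.974·0.626) = 1.6000/1.6097 = 0.9940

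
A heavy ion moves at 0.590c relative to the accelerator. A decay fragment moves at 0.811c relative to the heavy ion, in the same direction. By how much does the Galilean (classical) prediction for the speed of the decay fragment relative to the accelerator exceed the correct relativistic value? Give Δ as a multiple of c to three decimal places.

Δ = 0.453c

Galilean: u_cl = 0.811 + 0.590 = 1.4010.
Relativistic: u_rel = (0.811 + 0.590) / (1 + 0.811·0.590) = 1.4010/1.4785 = 0.9476.
Δ = 1.4010 − 0.9476 = 0.4534.
(The classical prediction exceeds c; the relativistic result does not.)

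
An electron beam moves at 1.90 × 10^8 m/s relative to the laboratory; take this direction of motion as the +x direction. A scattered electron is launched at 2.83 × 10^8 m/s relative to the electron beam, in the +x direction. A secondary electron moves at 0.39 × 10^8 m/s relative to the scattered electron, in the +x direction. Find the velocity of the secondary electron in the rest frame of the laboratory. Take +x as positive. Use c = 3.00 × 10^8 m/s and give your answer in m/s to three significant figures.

Apply u = (u' + v)/(1 + u'v/c²) successively, working outward toward the laboratory.
(Dividing each given speed by c = 3.00 × 10^8 m/s to work in units of c.)
Start: velocity of the electron beam relative to the laboratory = 0.6333c.
Compose with the scattered electron (u' = 0.943 in the electron beam frame): u_1 = (0.943 + 0.633) / (1 + 0.943·0.633) = 1.5767/1.5974 = 0.9870.
Compose with the secondary electron (u' = 0.130 in the scattered electron frame): u_2 = (0.130 + 0.987) / (1 + 0.130·0.987) = 1.1170/1.1283 = 0.9900.
So u = 0.9900 × 3.00 × 10^8 m/s.

2.97 × 10^8 m/s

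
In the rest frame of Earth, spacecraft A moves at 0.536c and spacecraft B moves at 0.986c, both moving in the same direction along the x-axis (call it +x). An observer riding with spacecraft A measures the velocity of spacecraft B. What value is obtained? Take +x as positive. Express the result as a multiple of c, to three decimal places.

+0.954c

β_A = 0.536, β_B = 0.986.
Transform to A's frame with the inverse velocity-addition law: u' = (u − v)/(1 − uv/c²), taking u = β_B and v = β_A.
u' = (0.986 − 0.536) / (1 − (0.536)(0.986)) = 0.4500/0.4715 = 0.9544.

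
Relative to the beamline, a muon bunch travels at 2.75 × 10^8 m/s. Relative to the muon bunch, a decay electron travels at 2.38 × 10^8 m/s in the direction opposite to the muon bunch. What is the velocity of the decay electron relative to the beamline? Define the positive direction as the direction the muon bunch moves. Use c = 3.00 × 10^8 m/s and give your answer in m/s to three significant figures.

+1.36 × 10^8 m/s

In units of c (dividing by 3.00 × 10^8 m/s): v = 0.917, u' = -0.793.
u = (u' + v)/(1 + u'v/c²):
u = (-0.793 + 0.917) / (1 + (-0.793)·0.917) = 0.1233/0.2728 = 0.4521
Converting back: u = 0.4521 × 3.00 × 10^8 m/s.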